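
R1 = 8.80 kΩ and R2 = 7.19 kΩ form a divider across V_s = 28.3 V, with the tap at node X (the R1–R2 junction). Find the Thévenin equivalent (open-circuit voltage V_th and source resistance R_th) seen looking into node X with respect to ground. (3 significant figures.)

V_th is the unloaded tap voltage: V_s · R2/(R1+R2) = 28.3 × 0.4497 = 12.73 V.
Zeroing V_s shorts the top of R1 to ground, so R_th = R1 ‖ R2 = 3.957 kΩ.

V_th ≈ 12.7 V, R_th ≈ 3.96 kΩ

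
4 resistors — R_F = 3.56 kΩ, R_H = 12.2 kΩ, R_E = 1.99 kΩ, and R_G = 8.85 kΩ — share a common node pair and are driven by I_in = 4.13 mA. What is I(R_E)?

ΣG = 1/3.56 + 1/12.2 + 1/1.99 + 1/8.85 = 0.9784.
By the current-divider rule, I = I_in · G_k/ΣG = 4.13 × 0.5136 = 2.121 mA.

I ≈ 2.12 mA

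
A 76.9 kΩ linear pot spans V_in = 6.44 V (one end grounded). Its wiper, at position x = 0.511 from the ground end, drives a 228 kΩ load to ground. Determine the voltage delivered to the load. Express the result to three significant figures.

V_out ≈ 3.04 V

Lower segment x·R_p = 39.30 kΩ; upper segment (1−x)·R_p = 37.60 kΩ.
Lower segment in parallel with the load: 39.30 ‖ 228 = 33.52 kΩ.
Loaded-divider output: V_out = 6.44 × 0.4713 = 3.035 V.
(Unloaded: V_out = x·V_in = 3.29 V.)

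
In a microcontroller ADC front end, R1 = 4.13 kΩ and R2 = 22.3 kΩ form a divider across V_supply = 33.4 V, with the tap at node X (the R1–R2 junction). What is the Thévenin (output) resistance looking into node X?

Looking into X with the source shorted: R_th = R1·R2/(R1+R2) = 4.130 × 22.3/26.43 = 3.485 kΩ.

R_th ≈ 3.48 kΩ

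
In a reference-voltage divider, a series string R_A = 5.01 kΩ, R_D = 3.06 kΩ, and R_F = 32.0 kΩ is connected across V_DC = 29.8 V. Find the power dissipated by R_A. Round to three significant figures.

P ≈ 2.77 mW

Series current I = V_DC/ΣR = 29.8/40.07 = 0.7437 mA.
V(R_A) = I·R = 3.726 V; P = V·I = 3.726 × 0.7437 = 2.771 mW.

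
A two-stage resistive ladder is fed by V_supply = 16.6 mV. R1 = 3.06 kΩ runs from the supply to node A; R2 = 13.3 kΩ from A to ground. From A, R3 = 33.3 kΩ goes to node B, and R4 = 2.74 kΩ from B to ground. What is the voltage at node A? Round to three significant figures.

V_A ≈ 12.6 mV

The second stage (R3 + R4 = 36.04 kΩ) loads node A in parallel with R2.
Effective lower resistance at A: R2 ‖ 36.04 = 9.715 kΩ.
V_A = 16.6 × 9.715/(3.06 + 9.715) = 12.62 mV.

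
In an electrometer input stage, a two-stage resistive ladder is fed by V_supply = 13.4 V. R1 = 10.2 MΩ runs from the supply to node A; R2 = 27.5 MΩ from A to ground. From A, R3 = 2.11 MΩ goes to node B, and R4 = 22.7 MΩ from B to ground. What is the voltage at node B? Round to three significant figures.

V_B ≈ 6.88 V

Looking into the second stage from A: R3 + R4 = 24.81 MΩ appears in parallel with R2.
Effective lower resistance at A: R2 ‖ 24.81 = 13.04 MΩ.
V_A = 13.4 × 13.04/(10.2 + 13.04) = 7.519 V.
V_B = V_A × 0.9150 = 6.880 V.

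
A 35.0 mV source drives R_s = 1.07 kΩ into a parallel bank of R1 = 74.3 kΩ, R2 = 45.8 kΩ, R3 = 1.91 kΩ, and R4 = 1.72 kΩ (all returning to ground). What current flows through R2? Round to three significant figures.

Combine the parallel branches: R_p = (1/74.3 + 1/45.8 + 1/1.91 + 1/1.72)⁻¹ = 0.8770 kΩ.
V_A = 35.0 × 0.8770/1.947 = 15.77 mV.
I(R2) = V_A / R2 = 15.77/45.8 = 0.3442 µA.

I ≈ 0.344 µA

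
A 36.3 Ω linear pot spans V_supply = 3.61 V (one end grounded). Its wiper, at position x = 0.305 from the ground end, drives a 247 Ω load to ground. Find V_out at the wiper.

Split the track: R_lower = x·R_p = 11.07 Ω, R_upper = (1−x)·R_p = 25.23 Ω.
(x·R_p) ‖ R_L = 10.60 Ω.
V_out = 3.61 × 10.60/(25.23 + 10.60) = 1.068 V.

V_out ≈ 1.07 V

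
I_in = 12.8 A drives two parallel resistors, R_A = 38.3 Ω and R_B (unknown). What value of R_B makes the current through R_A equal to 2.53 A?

In a two-way split, I_A/I_in = R_B/(R_A + R_B).
With f = 0.1977, R_B = R_A · f/(1−f) = 38.3 × 0.2463 = 9.435 Ω.

R_B ≈ 9.44 Ω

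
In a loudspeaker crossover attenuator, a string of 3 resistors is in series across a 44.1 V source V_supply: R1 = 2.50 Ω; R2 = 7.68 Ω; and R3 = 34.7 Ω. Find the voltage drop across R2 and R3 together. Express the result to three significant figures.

Series total: ΣR = 2.50 + 7.68 + 34.7 = 44.88 Ω.
R_{R2..R3} = 7.68 + 34.7 = 42.38 Ω.
V = V_supply · R/ΣR = 44.1 × 0.9443 = 41.64 V.

V ≈ 41.6 V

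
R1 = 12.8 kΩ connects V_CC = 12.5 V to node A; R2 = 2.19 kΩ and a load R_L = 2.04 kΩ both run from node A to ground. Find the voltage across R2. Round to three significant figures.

V_out ≈ 0.953 V

R2 ‖ R_L = (2.19 × 2.04)/(2.19 + 2.04) = 1.056 kΩ.
Voltage divider with the loaded lower leg: V_out = 12.5 × 1.056/(12.8 + 1.056) = 12.5 × 0.07622 = 0.9528 V.
(Unloaded it would be 1.83 V; the load pulls it down.)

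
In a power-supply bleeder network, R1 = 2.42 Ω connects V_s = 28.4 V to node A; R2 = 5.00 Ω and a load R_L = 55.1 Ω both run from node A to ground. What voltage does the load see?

R2 ‖ R_L = (5.00 × 55.1)/(5.00 + 55.1) = 4.584 Ω.
Voltage divider with the loaded lower leg: V_out = 28.4 × 4.584/(2.42 + 4.584) = 28.4 × 0.6545 = 18.59 V.

V_out ≈ 18.6 V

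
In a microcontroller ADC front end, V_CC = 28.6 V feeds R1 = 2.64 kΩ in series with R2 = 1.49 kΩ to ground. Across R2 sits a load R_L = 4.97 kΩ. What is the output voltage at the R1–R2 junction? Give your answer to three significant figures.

R2 ‖ R_L = (1.49 × 4.97)/(1.49 + 4.97) = 1.146 kΩ.
Voltage divider with the loaded lower leg: V_out = 28.6 × 1.146/(2.64 + 1.146) = 28.6 × 0.3028 = 8.659 V.

V_out ≈ 8.66 V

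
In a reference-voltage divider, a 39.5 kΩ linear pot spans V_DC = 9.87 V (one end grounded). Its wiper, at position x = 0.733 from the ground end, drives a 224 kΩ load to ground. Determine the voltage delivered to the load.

Lower segment x·R_p = 28.95 kΩ; upper segment (1−x)·R_p = 10.55 kΩ.
Lower segment in parallel with the load: 28.95 ‖ 224 = 25.64 kΩ.
Loaded-divider output: V_out = 9.87 × 0.7085 = 6.993 V.

V_out ≈ 6.99 V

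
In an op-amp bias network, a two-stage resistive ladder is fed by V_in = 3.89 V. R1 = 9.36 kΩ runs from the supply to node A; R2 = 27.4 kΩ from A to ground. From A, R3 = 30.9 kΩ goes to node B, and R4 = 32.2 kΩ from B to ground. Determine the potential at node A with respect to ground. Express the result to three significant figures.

V_A ≈ 2.61 V

The second stage (R3 + R4 = 63.10 kΩ) loads node A in parallel with R2.
Effective lower resistance at A: R2 ‖ 63.10 = 19.10 kΩ.
V_A = 3.89 × 19.10/(9.36 + 19.10) = 2.611 V.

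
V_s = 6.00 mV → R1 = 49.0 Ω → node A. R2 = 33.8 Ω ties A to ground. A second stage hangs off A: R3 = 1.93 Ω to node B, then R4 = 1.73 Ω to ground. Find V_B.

V_B ≈ 0.179 mV

Looking into the second stage from A: R3 + R4 = 3.660 Ω appears in parallel with R2.
Effective lower resistance at A: R2 ‖ 3.660 = 3.302 Ω.
First divider: V_A = V_s · 3.302/(49.0 + 3.302) = 0.3788 mV.
Stage 2 is unloaded, so V_B = V_A · R4/(R3+R4) = 0.3788 × 1.73/3.660 = 0.1791 mV.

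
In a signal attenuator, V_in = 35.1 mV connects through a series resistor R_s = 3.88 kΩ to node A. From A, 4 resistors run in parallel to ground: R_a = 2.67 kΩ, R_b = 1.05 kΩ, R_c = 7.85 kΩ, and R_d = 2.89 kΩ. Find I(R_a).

I ≈ 1.65 µA

Combine the parallel branches: R_p = (1/2.67 + 1/1.05 + 1/7.85 + 1/2.89)⁻¹ = 0.5555 kΩ.
Node voltage V_A = V_in · R_p/(R_s + R_p) = 35.1 × 0.1252 = 4.396 mV.
Branch current I = V_A/R_a = 4.396/2.67 = 1.646 µA.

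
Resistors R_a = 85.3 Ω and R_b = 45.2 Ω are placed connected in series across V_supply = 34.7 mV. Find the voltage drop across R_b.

V ≈ 12.0 mV

Series total: ΣR = 85.3 + 45.2 = 130.5 Ω.
By the voltage-divider rule, V = 34.7 × 45.20/130.5 = 12.02 mV.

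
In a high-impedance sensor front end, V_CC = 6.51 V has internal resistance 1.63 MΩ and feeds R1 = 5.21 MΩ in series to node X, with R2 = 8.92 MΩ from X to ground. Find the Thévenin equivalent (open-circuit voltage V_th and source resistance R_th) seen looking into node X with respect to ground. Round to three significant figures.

R1' = 1.63 + 5.21 = 6.840 MΩ (source resistance + R1).
With X open, the divider is unloaded: V_th = 6.51 × 8.92/15.76 = 3.685 V.
Zeroing V_CC shorts the top of R1' to ground, so R_th = R1' ‖ R2 = 3.871 MΩ.

V_th ≈ 3.68 V, R_th ≈ 3.87 MΩ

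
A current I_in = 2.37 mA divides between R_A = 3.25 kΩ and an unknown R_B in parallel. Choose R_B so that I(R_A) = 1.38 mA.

R_B ≈ 4.53 kΩ

Two-branch current divider: I_A = I_in · R_B/(R_A + R_B).
1.38/2.37 = R_B/(R_A + R_B) → R_B = R_A · (0.5823)/(1 − 0.5823) = 3.25 × 1.394 = 4.530 kΩ.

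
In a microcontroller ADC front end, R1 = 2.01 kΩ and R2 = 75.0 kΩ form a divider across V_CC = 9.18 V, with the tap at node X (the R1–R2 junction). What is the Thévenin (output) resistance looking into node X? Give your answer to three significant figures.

R_th ≈ 1.96 kΩ

With V_CC suppressed (replaced by a short), R_th = R1 ‖ R2 = (2.010 × 75.0)/(2.010 + 75.0) = 1.958 kΩ.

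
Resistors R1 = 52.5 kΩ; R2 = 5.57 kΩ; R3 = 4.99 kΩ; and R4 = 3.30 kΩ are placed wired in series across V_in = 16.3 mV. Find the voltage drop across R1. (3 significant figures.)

V ≈ 12.9 mV

Total series resistance ΣR = 52.5 + 5.57 + 4.99 + 3.30 = 66.36 kΩ.
Voltage divider: V = V_in · (52.50 / 66.36) = 16.3 × 0.7911 = 12.90 mV.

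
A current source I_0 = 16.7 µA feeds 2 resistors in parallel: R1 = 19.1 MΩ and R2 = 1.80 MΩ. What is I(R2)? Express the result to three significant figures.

I ≈ 15.3 µA

Two-branch current divider: I_k = I_0 · R_other/(R_1 + R_2).
I(R2) = 16.7 × 19.1/(19.1 + 1.80) = 16.7 × 0.9139 = 15.26 µA.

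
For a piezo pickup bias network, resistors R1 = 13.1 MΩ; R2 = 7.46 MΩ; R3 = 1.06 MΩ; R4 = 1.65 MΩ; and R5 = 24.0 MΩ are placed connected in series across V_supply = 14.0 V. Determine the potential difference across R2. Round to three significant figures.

V ≈ 2.21 V

Total series resistance ΣR = 13.1 + 7.46 + 1.06 + 1.65 + 24.0 = 47.27 MΩ.
By the voltage-divider rule, V = 14.0 × 7.460/47.27 = 2.209 V.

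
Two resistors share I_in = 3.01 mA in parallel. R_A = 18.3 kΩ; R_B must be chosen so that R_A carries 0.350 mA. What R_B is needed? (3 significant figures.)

In a two-way split, I_A/I_in = R_B/(R_A + R_B).
0.350/3.01 = R_B/(R_A + R_B) → R_B = R_A · (0.1163)/(1 − 0.1163) = 18.3 × 0.1316 = 2.408 kΩ.

R_B ≈ 2.41 kΩ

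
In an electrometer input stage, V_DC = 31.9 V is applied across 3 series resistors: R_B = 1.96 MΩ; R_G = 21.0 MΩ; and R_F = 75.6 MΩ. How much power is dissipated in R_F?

ΣR = 98.56 MΩ → I = 31.9/98.56 = 0.3237 µA.
P = I²R = 0.1048 × 75.6 = 7.920 µW.

P ≈ 7.92 µW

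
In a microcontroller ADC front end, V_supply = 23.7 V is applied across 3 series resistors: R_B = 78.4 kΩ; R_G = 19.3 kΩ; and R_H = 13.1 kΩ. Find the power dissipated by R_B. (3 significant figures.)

Series current I = V_supply/ΣR = 23.7/110.8 = 0.2139 mA.
P(R_B) = I²·R_B = (0.2139)² × 78.4 = 3.587 mW.

P ≈ 3.59 mW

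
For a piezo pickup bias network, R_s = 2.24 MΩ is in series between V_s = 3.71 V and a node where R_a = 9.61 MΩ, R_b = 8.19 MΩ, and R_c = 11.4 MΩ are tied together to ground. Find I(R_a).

Parallel bank: R_p = 1/(1/9.61 + 1/8.19 + 1/11.4) = 3.186 MΩ.
Node voltage V_A = V_s · R_p/(R_s + R_p) = 3.71 × 0.5872 = 2.178 V.
I(R_a) = V_A / R_a = 2.178/9.61 = 0.2267 µA.
(Equivalently: I_total = 0.6838 µA, then current-divider fraction G_k/ΣG = 0.3315.)

I ≈ 0.227 µA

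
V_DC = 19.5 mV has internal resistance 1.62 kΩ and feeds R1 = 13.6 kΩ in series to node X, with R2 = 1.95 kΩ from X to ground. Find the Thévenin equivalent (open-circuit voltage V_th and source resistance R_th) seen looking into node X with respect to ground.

V_th ≈ 2.21 mV, R_th ≈ 1.73 kΩ

R1' = 1.62 + 13.6 = 15.22 kΩ (source resistance + R1).
Open-circuit (no load on X): V_th = V_DC · R2/(R1' + R2) = 19.5 × 1.95/(15.22 + 1.95) = 2.215 mV.
Looking into X with the source shorted: R_th = R1'·R2/(R1'+R2) = 15.22 × 1.95/17.17 = 1.729 kΩ.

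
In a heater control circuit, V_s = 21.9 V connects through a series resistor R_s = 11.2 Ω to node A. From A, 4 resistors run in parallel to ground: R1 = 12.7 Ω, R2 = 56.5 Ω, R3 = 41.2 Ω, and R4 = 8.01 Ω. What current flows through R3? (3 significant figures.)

I ≈ 0.142 A

Combine the parallel branches: R_p = (1/12.7 + 1/56.5 + 1/41.2 + 1/8.01)⁻¹ = 4.072 Ω.
Node voltage V_A = V_s · R_p/(R_s + R_p) = 21.9 × 0.2667 = 5.840 V.
I(R3) = V_A / R3 = 5.840/41.2 = 0.1417 A.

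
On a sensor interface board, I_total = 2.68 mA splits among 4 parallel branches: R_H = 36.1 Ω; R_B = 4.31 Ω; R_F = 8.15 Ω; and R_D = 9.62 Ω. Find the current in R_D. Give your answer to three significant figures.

ΣG = 1/36.1 + 1/4.31 + 1/8.15 + 1/9.62 = 0.4864.
R_D takes the fraction G_k/ΣG = 0.1040/0.4864 = 0.2137, so I = 2.68 × 0.2137 = 0.5728 mA.

I ≈ 0.573 mA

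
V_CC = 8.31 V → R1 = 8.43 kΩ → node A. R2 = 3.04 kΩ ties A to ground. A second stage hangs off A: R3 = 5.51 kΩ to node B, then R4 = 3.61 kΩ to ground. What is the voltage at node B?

Node A sees R2 in parallel with the series input of stage 2, R3 + R4 = 9.120 kΩ.
Effective lower resistance at A: R2 ‖ 9.120 = 2.280 kΩ.
So V_A = 8.31 × 0.2129 = 1.769 V.
V_B = V_A × 0.3958 = 0.7003 V.

V_B ≈ 0.700 V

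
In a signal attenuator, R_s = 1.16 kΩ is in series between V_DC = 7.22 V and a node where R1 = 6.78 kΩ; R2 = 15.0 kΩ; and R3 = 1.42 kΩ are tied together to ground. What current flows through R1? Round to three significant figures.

Parallel bank: R_p = 1/(1/6.78 + 1/15.0 + 1/1.42) = 1.089 kΩ.
V_A = 7.22 × 1.089/2.249 = 3.496 V.
I(R1) = V_A / R1 = 3.496/6.78 = 0.5156 mA.
(Check via current divider: I_total = 3.211 mA; share G_k/ΣG = 0.1606 → same result.)

I ≈ 0.516 mA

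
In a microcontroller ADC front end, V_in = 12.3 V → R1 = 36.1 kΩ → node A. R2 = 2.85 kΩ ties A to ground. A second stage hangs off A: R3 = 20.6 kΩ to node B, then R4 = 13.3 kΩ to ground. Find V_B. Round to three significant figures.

V_B ≈ 0.328 V

Looking into the second stage from A: R3 + R4 = 33.90 kΩ appears in parallel with R2.
R2 ‖ (R3+R4) = 2.629 kΩ.
V_A = 12.3 × 2.629/(36.1 + 2.629) = 0.8349 V.
Then the unloaded second divider: V_B = V_A × R4/(R3+R4) = 0.8349 × 0.3923 = 0.3276 V.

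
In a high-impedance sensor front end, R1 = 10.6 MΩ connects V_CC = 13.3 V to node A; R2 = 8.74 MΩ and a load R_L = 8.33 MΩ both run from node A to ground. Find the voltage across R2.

R2 ‖ R_L = (8.74 × 8.33)/(8.74 + 8.33) = 4.265 MΩ.
Now apply the divider: V_out = 13.3 × 0.2869 = 3.816 V.

V_out ≈ 3.82 V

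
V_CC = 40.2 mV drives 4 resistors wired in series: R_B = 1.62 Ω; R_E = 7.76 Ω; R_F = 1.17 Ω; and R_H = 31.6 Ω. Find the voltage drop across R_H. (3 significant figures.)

ΣR = 1.62 + 7.76 + 1.17 + 31.6 = 42.15 Ω.
By the voltage-divider rule, V = 40.2 × 31.60/42.15 = 30.14 mV.

V ≈ 30.1 mV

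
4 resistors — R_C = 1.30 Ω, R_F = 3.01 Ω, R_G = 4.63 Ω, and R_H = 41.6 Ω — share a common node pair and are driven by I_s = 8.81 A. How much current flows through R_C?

ΣG = 1/1.30 + 1/3.01 + 1/4.63 + 1/41.6 = 1.341.
By the current-divider rule, I = I_s · G_k/ΣG = 8.81 × 0.5734 = 5.052 A.

I ≈ 5.05 A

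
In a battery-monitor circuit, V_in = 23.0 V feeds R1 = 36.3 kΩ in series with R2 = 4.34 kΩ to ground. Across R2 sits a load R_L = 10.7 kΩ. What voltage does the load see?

First combine the lower leg with the load: R2 ‖ R_L = 3.088 kΩ.
Then V_out = V_in · R2'/(R1 + R2') = 23.0 × 3.088/39.39 = 1.803 V.

V_out ≈ 1.80 V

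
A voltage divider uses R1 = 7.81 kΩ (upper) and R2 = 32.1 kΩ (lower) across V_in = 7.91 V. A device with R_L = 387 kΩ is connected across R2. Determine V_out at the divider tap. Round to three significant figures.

First combine the lower leg with the load: R2 ‖ R_L = 29.64 kΩ.
Voltage divider with the loaded lower leg: V_out = 7.91 × 29.64/(7.81 + 29.64) = 7.91 × 0.7915 = 6.260 V.
(Unloaded it would be 6.36 V; the load pulls it down.)

V_out ≈ 6.26 V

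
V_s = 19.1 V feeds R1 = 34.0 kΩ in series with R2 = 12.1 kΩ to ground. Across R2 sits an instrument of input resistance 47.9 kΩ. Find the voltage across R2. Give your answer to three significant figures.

First combine the lower leg with the load: R2 ‖ R_L = 9.660 kΩ.
Voltage divider with the loaded lower leg: V_out = 19.1 × 9.660/(34.0 + 9.660) = 19.1 × 0.2213 = 4.226 V.
(Unloaded it would be 5.01 V; the load pulls it down.)

V_out ≈ 4.23 V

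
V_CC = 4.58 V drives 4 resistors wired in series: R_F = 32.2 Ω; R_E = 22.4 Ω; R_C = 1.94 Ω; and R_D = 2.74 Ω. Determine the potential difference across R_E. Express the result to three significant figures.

Total series resistance ΣR = 32.2 + 22.4 + 1.94 + 2.74 = 59.28 Ω.
V = V_CC · R/ΣR = 4.58 × 0.3779 = 1.731 V.

V ≈ 1.73 V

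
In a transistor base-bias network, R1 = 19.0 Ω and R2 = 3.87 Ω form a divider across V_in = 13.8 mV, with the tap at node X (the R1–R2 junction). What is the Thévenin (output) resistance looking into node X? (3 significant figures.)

Looking into X with the source shorted: R_th = R1·R2/(R1+R2) = 19.00 × 3.87/22.87 = 3.215 Ω.

R_th ≈ 3.22 Ω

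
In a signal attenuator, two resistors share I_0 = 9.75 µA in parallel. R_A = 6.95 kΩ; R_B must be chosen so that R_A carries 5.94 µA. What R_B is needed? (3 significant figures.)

Two-branch current divider: I_A = I_0 · R_B/(R_A + R_B).
5.94/9.75 = R_B/(R_A + R_B) → R_B = R_A · (0.6092)/(1 − 0.6092) = 6.95 × 1.559 = 10.84 kΩ.

R_B ≈ 10.8 kΩ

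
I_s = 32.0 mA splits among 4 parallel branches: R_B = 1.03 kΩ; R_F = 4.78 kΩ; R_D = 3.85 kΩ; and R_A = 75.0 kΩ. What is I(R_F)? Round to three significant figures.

Conductances: ΣG = 1/1.03 + 1/4.78 + 1/3.85 + 1/75.0 = 1.453 (1/kΩ).
Current divider: I(R_F) = I_s · G_k/ΣG = 32.0 × (0.2092/1.453) = 32.0 × 0.1440 = 4.607 mA.

I ≈ 4.61 mA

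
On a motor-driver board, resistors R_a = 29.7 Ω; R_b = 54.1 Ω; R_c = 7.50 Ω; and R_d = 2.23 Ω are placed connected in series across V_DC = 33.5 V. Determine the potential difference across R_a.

Total series resistance ΣR = 29.7 + 54.1 + 7.50 + 2.23 = 93.53 Ω.
Voltage divider: V = V_DC · (29.70 / 93.53) = 33.5 × 0.3175 = 10.64 V.

V ≈ 10.6 V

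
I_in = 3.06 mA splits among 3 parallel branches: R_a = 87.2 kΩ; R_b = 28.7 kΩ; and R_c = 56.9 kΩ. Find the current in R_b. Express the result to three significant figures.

Total conductance ΣG = 1/87.2 + 1/28.7 + 1/56.9 = 0.06389 (units of 1/kΩ).
Current divider: I(R_b) = I_in · G_k/ΣG = 3.06 × (0.03484/0.06389) = 3.06 × 0.5454 = 1.669 mA.

I ≈ 1.67 mA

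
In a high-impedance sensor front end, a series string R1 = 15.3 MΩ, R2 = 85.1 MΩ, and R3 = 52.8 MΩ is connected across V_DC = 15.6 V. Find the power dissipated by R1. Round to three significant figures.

P ≈ 0.159 µW

ΣR = 153.2 MΩ → I = 15.6/153.2 = 0.1018 µA.
V(R1) = I·R = 1.558 V; P = V·I = 1.558 × 0.1018 = 0.1586 µW.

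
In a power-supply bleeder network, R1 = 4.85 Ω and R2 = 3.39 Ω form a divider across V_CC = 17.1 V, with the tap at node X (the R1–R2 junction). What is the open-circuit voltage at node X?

V_th ≈ 7.04 V

Open-circuit (no load on X): V_th = V_CC · R2/(R1 + R2) = 17.1 × 3.39/(4.850 + 3.39) = 7.035 V.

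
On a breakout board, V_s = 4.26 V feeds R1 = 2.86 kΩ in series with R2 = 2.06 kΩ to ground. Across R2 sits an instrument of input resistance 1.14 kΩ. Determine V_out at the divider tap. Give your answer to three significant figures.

The load sits in parallel with R2, giving an effective lower resistance R2' = R2·R_L/(R2+R_L) = 0.7339 kΩ.
Then V_out = V_s · R2'/(R1 + R2') = 4.26 × 0.7339/3.594 = 0.8699 V.

V_out ≈ 0.870 V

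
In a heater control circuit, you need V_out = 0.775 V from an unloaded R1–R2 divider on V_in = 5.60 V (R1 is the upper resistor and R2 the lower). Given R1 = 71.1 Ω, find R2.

R2 ≈ 11.4 Ω

V_out/V_in = R2/(R1+R2) = 0.1384.
R2 = R1 · 0.1384/(1 − 0.1384) = 11.42 Ω.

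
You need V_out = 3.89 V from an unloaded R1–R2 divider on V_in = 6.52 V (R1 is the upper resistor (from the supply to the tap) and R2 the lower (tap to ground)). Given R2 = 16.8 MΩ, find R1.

The divider ratio is R2/(R1+R2) = 3.89/6.52 = 0.5966.
R1 = R2·(1/k − 1) = 16.8 × 0.6761 = 11.36 MΩ.

R1 ≈ 11.4 MΩ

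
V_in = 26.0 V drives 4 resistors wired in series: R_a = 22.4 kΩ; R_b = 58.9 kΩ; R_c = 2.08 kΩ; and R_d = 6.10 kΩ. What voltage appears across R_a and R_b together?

V ≈ 23.6 V

Total series resistance ΣR = 22.4 + 58.9 + 2.08 + 6.10 = 89.48 kΩ.
R_{R_a..R_b} = 22.4 + 58.9 = 81.30 kΩ.
By the voltage-divider rule, V = 26.0 × 81.30/89.48 = 23.62 V.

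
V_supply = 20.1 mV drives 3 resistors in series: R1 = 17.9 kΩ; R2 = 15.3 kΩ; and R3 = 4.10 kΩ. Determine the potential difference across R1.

V ≈ 9.65 mV

Total series resistance ΣR = 17.9 + 15.3 + 4.10 = 37.30 kΩ.
V = V_supply · R/ΣR = 20.1 × 0.4799 = 9.646 mV.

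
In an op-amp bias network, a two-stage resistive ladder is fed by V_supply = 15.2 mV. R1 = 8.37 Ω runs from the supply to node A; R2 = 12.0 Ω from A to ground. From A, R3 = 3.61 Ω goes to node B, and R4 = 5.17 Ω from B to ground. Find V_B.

Looking into the second stage from A: R3 + R4 = 8.780 Ω appears in parallel with R2.
Effective lower resistance at A: R2 ‖ 8.780 = 5.070 Ω.
First divider: V_A = V_supply · 5.070/(8.37 + 5.070) = 5.734 mV.
Stage 2 is unloaded, so V_B = V_A · R4/(R3+R4) = 5.734 × 5.17/8.780 = 3.376 mV.

V_B ≈ 3.38 mV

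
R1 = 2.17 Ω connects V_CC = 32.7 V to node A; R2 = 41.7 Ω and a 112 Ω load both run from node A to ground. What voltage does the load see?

The load sits in parallel with R2, giving an effective lower resistance R2' = R2·R_L/(R2+R_L) = 30.39 Ω.
Then V_out = V_CC · R2'/(R1 + R2') = 32.7 × 30.39/32.56 = 30.52 V.

V_out ≈ 30.5 V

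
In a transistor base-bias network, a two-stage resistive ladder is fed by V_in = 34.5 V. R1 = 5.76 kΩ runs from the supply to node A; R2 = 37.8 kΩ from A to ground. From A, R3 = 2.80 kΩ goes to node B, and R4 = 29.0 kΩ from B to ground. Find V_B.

V_B ≈ 23.6 V

Node A sees R2 in parallel with the series input of stage 2, R3 + R4 = 31.80 kΩ.
Effective lower resistance at A: R2 ‖ 31.80 = 17.27 kΩ.
V_A = 34.5 × 17.27/(5.76 + 17.27) = 25.87 V.
Then the unloaded second divider: V_B = V_A × R4/(R3+R4) = 25.87 × 0.9119 = 23.59 V.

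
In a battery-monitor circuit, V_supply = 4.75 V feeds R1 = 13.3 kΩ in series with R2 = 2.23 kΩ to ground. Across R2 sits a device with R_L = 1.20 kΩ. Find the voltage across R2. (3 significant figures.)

First combine the lower leg with the load: R2 ‖ R_L = 0.7802 kΩ.
Then V_out = V_supply · R2'/(R1 + R2') = 4.75 × 0.7802/14.08 = 0.2632 V.
(Unloaded it would be 0.682 V; the load pulls it down.)

V_out ≈ 0.263 V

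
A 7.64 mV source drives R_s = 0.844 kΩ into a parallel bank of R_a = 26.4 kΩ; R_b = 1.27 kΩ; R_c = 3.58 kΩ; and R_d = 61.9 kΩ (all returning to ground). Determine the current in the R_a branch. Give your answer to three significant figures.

Combine the parallel branches: R_p = (1/26.4 + 1/1.27 + 1/3.58 + 1/61.9)⁻¹ = 0.8922 kΩ.
Node voltage V_A = V_in · R_p/(R_s + R_p) = 7.64 × 0.5139 = 3.926 mV.
Branch current I = V_A/R_a = 3.926/26.4 = 0.1487 µA.
(Check via current divider: I_total = 4.400 µA; share G_k/ΣG = 0.03380 → same result.)

I ≈ 0.149 µA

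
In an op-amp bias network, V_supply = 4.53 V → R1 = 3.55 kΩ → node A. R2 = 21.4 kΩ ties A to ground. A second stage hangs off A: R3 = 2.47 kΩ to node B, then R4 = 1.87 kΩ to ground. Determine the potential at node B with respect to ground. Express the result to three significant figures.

V_B ≈ 0.984 V

The second stage (R3 + R4 = 4.340 kΩ) loads node A in parallel with R2.
Effective lower resistance at A: R2 ‖ 4.340 = 3.608 kΩ.
First divider: V_A = V_supply · 3.608/(3.55 + 3.608) = 2.283 V.
Then the unloaded second divider: V_B = V_A × R4/(R3+R4) = 2.283 × 0.4309 = 0.9839 V.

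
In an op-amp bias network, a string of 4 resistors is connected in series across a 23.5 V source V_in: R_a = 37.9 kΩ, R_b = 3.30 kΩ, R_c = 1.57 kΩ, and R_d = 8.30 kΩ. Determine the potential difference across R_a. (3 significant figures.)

V ≈ 17.4 V

Total series resistance ΣR = 37.9 + 3.30 + 1.57 + 8.30 = 51.07 kΩ.
V = V_in · R/ΣR = 23.5 × 0.7421 = 17.44 V.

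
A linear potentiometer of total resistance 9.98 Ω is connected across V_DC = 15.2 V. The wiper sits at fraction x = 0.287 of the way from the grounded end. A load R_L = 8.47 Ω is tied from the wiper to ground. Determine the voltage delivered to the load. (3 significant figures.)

Split the track: R_lower = x·R_p = 2.864 Ω, R_upper = (1−x)·R_p = 7.116 Ω.
R_L loads the lower segment: effective lower R = 2.140 Ω.
V_out = 15.2 × 2.140/(7.116 + 2.140) = 3.515 V.
(Unloaded: V_out = x·V_DC = 4.36 V.)

V_out ≈ 3.51 V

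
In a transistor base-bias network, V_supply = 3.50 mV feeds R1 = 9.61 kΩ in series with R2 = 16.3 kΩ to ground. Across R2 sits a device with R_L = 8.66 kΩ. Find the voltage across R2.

First combine the lower leg with the load: R2 ‖ R_L = 5.655 kΩ.
Then V_out = V_supply · R2'/(R1 + R2') = 3.50 × 5.655/15.27 = 1.297 mV.
(Unloaded it would be 2.20 mV; the load pulls it down.)

V_out ≈ 1.30 mV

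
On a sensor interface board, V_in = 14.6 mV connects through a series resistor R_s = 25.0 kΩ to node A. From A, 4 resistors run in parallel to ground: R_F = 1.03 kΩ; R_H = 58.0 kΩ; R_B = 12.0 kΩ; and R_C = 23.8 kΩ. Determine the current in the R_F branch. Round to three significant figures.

Combine the parallel branches: R_p = (1/1.03 + 1/58.0 + 1/12.0 + 1/23.8)⁻¹ = 0.8981 kΩ.
V_A = 14.6 × 0.8981/25.90 = 0.5063 mV.
I(R_F) = V_A / R_F = 0.5063/1.03 = 0.4916 µA.

I ≈ 0.492 µA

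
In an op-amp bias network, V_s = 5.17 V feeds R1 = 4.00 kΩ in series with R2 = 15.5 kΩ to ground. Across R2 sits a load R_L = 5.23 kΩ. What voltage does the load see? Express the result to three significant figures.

First combine the lower leg with the load: R2 ‖ R_L = 3.911 kΩ.
Then V_out = V_s · R2'/(R1 + R2') = 5.17 × 3.911/7.911 = 2.556 V.

V_out ≈ 2.56 V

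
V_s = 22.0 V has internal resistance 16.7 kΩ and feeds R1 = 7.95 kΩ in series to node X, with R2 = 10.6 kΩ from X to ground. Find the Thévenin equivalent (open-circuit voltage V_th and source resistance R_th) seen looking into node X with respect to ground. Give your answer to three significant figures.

V_th ≈ 6.62 V, R_th ≈ 7.41 kΩ

R1' = 16.7 + 7.95 = 24.65 kΩ (source resistance + R1).
With X open, the divider is unloaded: V_th = 22.0 × 10.6/35.25 = 6.616 V.
With V_s suppressed (replaced by a short), R_th = R1' ‖ R2 = (24.65 × 10.6)/(24.65 + 10.6) = 7.412 kΩ.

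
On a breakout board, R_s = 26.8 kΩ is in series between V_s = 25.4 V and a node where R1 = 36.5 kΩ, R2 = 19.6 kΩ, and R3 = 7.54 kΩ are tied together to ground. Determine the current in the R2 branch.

I ≈ 0.195 mA

Parallel bank: R_p = 1/(1/36.5 + 1/19.6 + 1/7.54) = 4.738 kΩ.
V_A = 25.4 × 4.738/31.54 = 3.816 V.
I(R2) = V_A / R2 = 3.816/19.6 = 0.1947 mA.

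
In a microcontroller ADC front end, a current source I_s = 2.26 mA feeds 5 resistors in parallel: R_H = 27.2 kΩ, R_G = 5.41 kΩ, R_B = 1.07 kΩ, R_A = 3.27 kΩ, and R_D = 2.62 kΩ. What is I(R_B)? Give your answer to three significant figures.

Total conductance ΣG = 1/27.2 + 1/5.41 + 1/1.07 + 1/3.27 + 1/2.62 = 1.844 (units of 1/kΩ).
Current divider: I(R_B) = I_s · G_k/ΣG = 2.26 × (0.9346/1.844) = 2.26 × 0.5069 = 1.146 mA.

I ≈ 1.15 mA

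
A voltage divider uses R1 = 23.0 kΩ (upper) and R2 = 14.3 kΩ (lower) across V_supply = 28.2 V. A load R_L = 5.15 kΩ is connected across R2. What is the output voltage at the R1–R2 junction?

V_out ≈ 3.99 V

The load sits in parallel with R2, giving an effective lower resistance R2' = R2·R_L/(R2+R_L) = 3.786 kΩ.
Now apply the divider: V_out = 28.2 × 0.1414 = 3.986 V.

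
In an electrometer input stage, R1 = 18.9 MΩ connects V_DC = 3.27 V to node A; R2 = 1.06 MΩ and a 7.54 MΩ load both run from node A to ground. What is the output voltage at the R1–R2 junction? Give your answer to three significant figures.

V_out ≈ 0.153 V

The load sits in parallel with R2, giving an effective lower resistance R2' = R2·R_L/(R2+R_L) = 0.9293 MΩ.
Voltage divider with the loaded lower leg: V_out = 3.27 × 0.9293/(18.9 + 0.9293) = 3.27 × 0.04687 = 0.1533 V.
(Unloaded it would be 0.174 V; the load pulls it down.)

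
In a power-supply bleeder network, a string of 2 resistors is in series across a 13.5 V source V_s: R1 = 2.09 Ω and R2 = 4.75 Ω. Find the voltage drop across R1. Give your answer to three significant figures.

Series total: ΣR = 2.09 + 4.75 = 6.840 Ω.
V = V_s · R/ΣR = 13.5 × 0.3056 = 4.125 V.

V ≈ 4.12 V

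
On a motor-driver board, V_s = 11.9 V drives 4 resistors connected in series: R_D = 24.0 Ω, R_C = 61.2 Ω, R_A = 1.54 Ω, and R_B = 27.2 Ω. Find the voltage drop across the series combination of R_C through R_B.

Total series resistance ΣR = 24.0 + 61.2 + 1.54 + 27.2 = 113.9 Ω.
R_{R_C..R_B} = 61.2 + 1.54 + 27.2 = 89.94 Ω.
V = V_s · R/ΣR = 11.9 × 0.7894 = 9.393 V.

V ≈ 9.39 V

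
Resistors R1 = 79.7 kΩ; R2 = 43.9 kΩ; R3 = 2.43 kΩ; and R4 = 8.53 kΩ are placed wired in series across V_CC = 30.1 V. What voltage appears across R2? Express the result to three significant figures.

ΣR = 79.7 + 43.9 + 2.43 + 8.53 = 134.6 kΩ.
By the voltage-divider rule, V = 30.1 × 43.90/134.6 = 9.820 V.

V ≈ 9.82 V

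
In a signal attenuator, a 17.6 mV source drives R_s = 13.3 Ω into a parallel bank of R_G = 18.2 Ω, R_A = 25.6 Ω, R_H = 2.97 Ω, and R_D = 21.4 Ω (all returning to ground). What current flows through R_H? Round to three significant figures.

I ≈ 0.806 mA

Parallel bank: R_p = 1/(1/18.2 + 1/25.6 + 1/2.97 + 1/21.4) = 2.095 Ω.
V_A = 17.6 × 2.095/15.39 = 2.395 mV.
Branch current I = V_A/R_H = 2.395/2.97 = 0.8063 mA.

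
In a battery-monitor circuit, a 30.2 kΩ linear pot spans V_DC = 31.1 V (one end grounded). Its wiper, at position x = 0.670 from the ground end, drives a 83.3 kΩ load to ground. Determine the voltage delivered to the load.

Lower segment x·R_p = 20.23 kΩ; upper segment (1−x)·R_p = 9.966 kΩ.
Lower segment in parallel with the load: 20.23 ‖ 83.3 = 16.28 kΩ.
Loaded-divider output: V_out = 31.1 × 0.6203 = 19.29 V.

V_out ≈ 19.3 V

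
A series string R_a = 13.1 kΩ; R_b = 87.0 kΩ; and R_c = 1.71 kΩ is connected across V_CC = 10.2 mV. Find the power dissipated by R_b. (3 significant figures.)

Series current I = V_CC/ΣR = 10.2/101.8 = 0.1002 µA.
P = I²R = 0.01004 × 87.0 = 0.8733 nW.

P ≈ 0.873 nW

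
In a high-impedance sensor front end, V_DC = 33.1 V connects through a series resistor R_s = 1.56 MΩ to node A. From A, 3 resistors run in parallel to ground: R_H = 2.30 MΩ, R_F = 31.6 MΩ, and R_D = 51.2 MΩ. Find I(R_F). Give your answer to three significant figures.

I ≈ 0.596 µA

Combine the parallel branches: R_p = (1/2.30 + 1/31.6 + 1/51.2)⁻¹ = 2.058 MΩ.
Node voltage V_A = V_DC · R_p/(R_s + R_p) = 33.1 × 0.5688 = 18.83 V.
I(R_F) = V_A / R_F = 18.83/31.6 = 0.5958 µA.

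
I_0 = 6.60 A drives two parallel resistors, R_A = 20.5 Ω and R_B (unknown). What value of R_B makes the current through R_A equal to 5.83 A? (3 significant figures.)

R_B ≈ 155 Ω

The fraction through R_A equals R_B/(R_A+R_B).
With f = 0.8833, R_B = R_A · f/(1−f) = 20.5 × 7.571 = 155.2 Ω.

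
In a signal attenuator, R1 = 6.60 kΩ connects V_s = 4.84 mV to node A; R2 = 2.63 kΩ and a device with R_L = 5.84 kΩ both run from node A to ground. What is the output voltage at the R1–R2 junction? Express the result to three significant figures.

First combine the lower leg with the load: R2 ‖ R_L = 1.813 kΩ.
Voltage divider with the loaded lower leg: V_out = 4.84 × 1.813/(6.60 + 1.813) = 4.84 × 0.2155 = 1.043 mV.
(Unloaded it would be 1.38 mV; the load pulls it down.)

V_out ≈ 1.04 mV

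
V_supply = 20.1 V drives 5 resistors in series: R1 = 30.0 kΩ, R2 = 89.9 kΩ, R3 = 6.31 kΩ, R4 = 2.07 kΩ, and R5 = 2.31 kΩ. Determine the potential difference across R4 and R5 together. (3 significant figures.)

V ≈ 0.674 V

Total series resistance ΣR = 30.0 + 89.9 + 6.31 + 2.07 + 2.31 = 130.6 kΩ.
R_{R4..R5} = 2.07 + 2.31 = 4.380 kΩ.
By the voltage-divider rule, V = 20.1 × 4.380/130.6 = 0.6742 V.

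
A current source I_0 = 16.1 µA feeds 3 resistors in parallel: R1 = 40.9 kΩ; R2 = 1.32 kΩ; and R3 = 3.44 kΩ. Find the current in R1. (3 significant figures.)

I ≈ 0.367 µA

Total conductance ΣG = 1/40.9 + 1/1.32 + 1/3.44 = 1.073 (units of 1/kΩ).
Current divider: I(R1) = I_0 · G_k/ΣG = 16.1 × (0.02445/1.073) = 16.1 × 0.02279 = 0.3670 µA.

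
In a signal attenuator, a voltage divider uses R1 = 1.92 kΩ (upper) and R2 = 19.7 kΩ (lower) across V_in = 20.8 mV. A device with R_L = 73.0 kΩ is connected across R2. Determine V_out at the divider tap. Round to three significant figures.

V_out ≈ 18.5 mV

The load sits in parallel with R2, giving an effective lower resistance R2' = R2·R_L/(R2+R_L) = 15.51 kΩ.
Then V_out = V_in · R2'/(R1 + R2') = 20.8 × 15.51/17.43 = 18.51 mV.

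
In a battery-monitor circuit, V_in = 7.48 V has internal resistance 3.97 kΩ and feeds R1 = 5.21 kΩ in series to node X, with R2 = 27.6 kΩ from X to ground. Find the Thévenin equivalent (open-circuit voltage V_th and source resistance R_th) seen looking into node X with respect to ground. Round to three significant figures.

V_th ≈ 5.61 V, R_th ≈ 6.89 kΩ

R1' = 3.97 + 5.21 = 9.180 kΩ (source resistance + R1).
With X open, the divider is unloaded: V_th = 7.48 × 27.6/36.78 = 5.613 V.
Looking into X with the source shorted: R_th = R1'·R2/(R1'+R2) = 9.180 × 27.6/36.78 = 6.889 kΩ.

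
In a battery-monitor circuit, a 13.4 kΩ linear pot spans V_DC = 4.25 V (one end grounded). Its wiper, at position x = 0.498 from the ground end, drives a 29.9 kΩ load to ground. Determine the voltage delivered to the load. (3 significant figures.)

Lower segment x·R_p = 6.673 kΩ; upper segment (1−x)·R_p = 6.727 kΩ.
Lower segment in parallel with the load: 6.673 ‖ 29.9 = 5.456 kΩ.
Then V_out = V_DC · 5.456/(6.727 + 5.456) = 1.903 V.
(Unloaded: V_out = x·V_DC = 2.12 V.)

V_out ≈ 1.90 V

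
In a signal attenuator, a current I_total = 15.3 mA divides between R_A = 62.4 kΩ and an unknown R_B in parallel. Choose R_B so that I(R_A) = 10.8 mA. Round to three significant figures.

R_B ≈ 150 kΩ

In a two-way split, I_A/I_total = R_B/(R_A + R_B).
With f = 0.7059, R_B = R_A · f/(1−f) = 62.4 × 2.400 = 149.8 kΩ.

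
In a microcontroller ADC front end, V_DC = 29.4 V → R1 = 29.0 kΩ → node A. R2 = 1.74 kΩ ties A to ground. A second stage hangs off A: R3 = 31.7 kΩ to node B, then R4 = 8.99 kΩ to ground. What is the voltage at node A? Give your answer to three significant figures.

V_A ≈ 1.60 V

Looking into the second stage from A: R3 + R4 = 40.69 kΩ appears in parallel with R2.
R2 ‖ (R3+R4) = 1.669 kΩ.
So V_A = 29.4 × 0.05441 = 1.600 V.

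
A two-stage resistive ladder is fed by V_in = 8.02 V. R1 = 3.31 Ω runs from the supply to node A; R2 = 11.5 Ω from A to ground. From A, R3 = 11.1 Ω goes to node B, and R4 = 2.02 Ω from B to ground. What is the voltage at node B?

The second stage (R3 + R4 = 13.12 Ω) loads node A in parallel with R2.
R2 ‖ (R3+R4) = 6.128 Ω.
V_A = 8.02 × 6.128/(3.31 + 6.128) = 5.207 V.
V_B = V_A × 0.1540 = 0.8018 V.

V_B ≈ 0.802 V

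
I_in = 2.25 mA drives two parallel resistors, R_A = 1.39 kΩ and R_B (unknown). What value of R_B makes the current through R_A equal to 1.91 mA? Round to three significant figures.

In a two-way split, I_A/I_in = R_B/(R_A + R_B).
With f = 0.8489, R_B = R_A · f/(1−f) = 1.39 × 5.618 = 7.809 kΩ.

R_B ≈ 7.81 kΩ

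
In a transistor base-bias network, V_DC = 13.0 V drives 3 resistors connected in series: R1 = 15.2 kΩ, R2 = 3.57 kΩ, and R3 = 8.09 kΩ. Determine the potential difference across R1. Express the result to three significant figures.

ΣR = 15.2 + 3.57 + 8.09 = 26.86 kΩ.
By the voltage-divider rule, V = 13.0 × 15.20/26.86 = 7.357 V.

V ≈ 7.36 V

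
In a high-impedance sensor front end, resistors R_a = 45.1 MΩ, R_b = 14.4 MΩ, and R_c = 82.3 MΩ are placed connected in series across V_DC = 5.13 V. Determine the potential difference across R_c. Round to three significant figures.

V ≈ 2.98 V

ΣR = 45.1 + 14.4 + 82.3 = 141.8 MΩ.
Voltage divider: V = V_DC · (82.30 / 141.8) = 5.13 × 0.5804 = 2.977 V.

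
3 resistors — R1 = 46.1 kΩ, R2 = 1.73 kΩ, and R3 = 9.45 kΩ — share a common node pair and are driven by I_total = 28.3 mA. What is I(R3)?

ΣG = 1/46.1 + 1/1.73 + 1/9.45 = 0.7055.
Current divider: I(R3) = I_total · G_k/ΣG = 28.3 × (0.1058/0.7055) = 28.3 × 0.1500 = 4.245 mA.

I ≈ 4.24 mA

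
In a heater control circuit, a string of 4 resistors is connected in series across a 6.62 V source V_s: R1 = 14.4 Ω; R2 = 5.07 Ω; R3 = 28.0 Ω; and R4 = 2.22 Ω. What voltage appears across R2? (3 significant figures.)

V ≈ 0.675 V

Series total: ΣR = 14.4 + 5.07 + 28.0 + 2.22 = 49.69 Ω.
Voltage divider: V = V_s · (5.070 / 49.69) = 6.62 × 0.1020 = 0.6755 V.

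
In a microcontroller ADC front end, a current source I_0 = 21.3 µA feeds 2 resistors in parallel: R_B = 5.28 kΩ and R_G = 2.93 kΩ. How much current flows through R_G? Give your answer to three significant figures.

I ≈ 13.7 µA

For two parallel branches, I_k = I_0 · (other R)/(sum of R).
I(R_G) = 21.3 × 5.28/(5.28 + 2.93) = 21.3 × 0.6431 = 13.70 µA.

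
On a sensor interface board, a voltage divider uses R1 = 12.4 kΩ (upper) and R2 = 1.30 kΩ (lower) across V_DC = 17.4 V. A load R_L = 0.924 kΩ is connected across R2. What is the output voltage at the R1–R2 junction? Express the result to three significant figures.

V_out ≈ 0.726 V

R2 ‖ R_L = (1.30 × 0.924)/(1.30 + 0.924) = 0.5401 kΩ.
Then V_out = V_DC · R2'/(R1 + R2') = 17.4 × 0.5401/12.94 = 0.7263 V.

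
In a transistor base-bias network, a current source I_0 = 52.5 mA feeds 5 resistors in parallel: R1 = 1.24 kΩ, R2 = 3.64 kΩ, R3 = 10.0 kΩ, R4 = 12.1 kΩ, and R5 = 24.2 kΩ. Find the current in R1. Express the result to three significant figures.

Total conductance ΣG = 1/1.24 + 1/3.64 + 1/10.0 + 1/12.1 + 1/24.2 = 1.305 (units of 1/kΩ).
R1 takes the fraction G_k/ΣG = 0.8065/1.305 = 0.6179, so I = 52.5 × 0.6179 = 32.44 mA.

I ≈ 32.4 mA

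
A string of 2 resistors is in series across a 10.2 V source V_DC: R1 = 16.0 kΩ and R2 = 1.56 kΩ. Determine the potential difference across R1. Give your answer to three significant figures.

V ≈ 9.29 V

Series total: ΣR = 16.0 + 1.56 = 17.56 kΩ.
By the voltage-divider rule, V = 10.2 × 16.00/17.56 = 9.294 V.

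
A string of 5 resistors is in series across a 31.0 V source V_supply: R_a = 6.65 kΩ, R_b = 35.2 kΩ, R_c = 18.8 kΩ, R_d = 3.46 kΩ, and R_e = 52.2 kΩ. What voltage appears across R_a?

V ≈ 1.77 V

Total series resistance ΣR = 6.65 + 35.2 + 18.8 + 3.46 + 52.2 = 116.3 kΩ.
V = V_supply · R/ΣR = 31.0 × 0.05717 = 1.772 V.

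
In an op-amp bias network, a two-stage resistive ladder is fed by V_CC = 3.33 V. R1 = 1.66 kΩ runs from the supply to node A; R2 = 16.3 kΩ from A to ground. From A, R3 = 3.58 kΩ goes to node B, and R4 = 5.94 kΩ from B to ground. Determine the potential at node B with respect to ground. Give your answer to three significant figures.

V_B ≈ 1.63 V

The second stage (R3 + R4 = 9.520 kΩ) loads node A in parallel with R2.
Effective lower resistance at A: R2 ‖ 9.520 = 6.010 kΩ.
V_A = 3.33 × 6.010/(1.66 + 6.010) = 2.609 V.
V_B = V_A × 0.6239 = 1.628 V.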